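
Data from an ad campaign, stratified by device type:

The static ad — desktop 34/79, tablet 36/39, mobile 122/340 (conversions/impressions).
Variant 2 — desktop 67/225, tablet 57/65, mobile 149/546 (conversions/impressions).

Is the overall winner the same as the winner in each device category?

Desktop: the static ad 34/79 = 43.0%, Variant 2 67/225 = 29.8% → the static ad
Tablet: the static ad 36/39 = 92.3%, Variant 2 57/65 = 87.7% → the static ad
Mobile: the static ad 122/340 = 35.9%, Variant 2 149/546 = 27.3% → the static ad
Overall: the static ad 192/458 = 41.9%, Variant 2 273/836 = 32.7% → the static ad
The static ad wins overall and in every device group — no reversal.

Yes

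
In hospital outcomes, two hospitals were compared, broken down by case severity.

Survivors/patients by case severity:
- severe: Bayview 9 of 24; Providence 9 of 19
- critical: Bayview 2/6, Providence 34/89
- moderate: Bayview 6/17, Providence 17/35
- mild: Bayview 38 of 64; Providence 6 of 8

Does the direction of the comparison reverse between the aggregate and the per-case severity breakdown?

Severe: Bayview 9/24 = 37.5%, Providence 9/19 = 47.4% → Providence
Critical: Bayview 2/6 = 33.3%, Providence 34/89 = 38.2% → Providence
Moderate: Bayview 6/17 = 35.3%, Providence 17/35 = 48.6% → Providence
Mild: Bayview 38/64 = 59.4%, Providence 6/8 = 75.0% → Providence
Overall: Bayview 55/111 = 49.5%, Providence 66/151 = 43.7% → Bayview
Providence wins each case group but Bayview wins overall — the comparison reverses. Providence's patients skew toward critical, which has a lower base rate.

Yes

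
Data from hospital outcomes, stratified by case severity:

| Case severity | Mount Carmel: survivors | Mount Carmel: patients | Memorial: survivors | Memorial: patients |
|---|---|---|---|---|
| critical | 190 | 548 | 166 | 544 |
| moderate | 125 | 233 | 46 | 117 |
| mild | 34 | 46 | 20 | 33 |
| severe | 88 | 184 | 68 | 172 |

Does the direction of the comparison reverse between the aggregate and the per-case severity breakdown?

No

Critical: Mount Carmel 190/548 = 34.7%, Memorial 166/544 = 30.5% → Mount Carmel
Moderate: Mount Carmel 125/233 = 53.6%, Memorial 46/117 = 39.3% → Mount Carmel
Mild: Mount Carmel 34/46 = 73.9%, Memorial 20/33 = 60.6% → Mount Carmel
Severe: Mount Carmel 88/184 = 47.8%, Memorial 68/172 = 39.5% → Mount Carmel
Overall: Mount Carmel 437/1011 = 43.2%, Memorial 300/866 = 34.6% → Mount Carmel
Mount Carmel wins overall and in every case group — no reversal.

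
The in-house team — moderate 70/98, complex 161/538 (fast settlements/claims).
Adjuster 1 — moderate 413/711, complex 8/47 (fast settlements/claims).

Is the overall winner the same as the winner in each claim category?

Moderate: the in-house team 70/98 = 71.4%, Adjuster 1 413/711 = 58.1% → the in-house team
Complex: the in-house team 161/538 = 29.9%, Adjuster 1 8/47 = 17.0% → the in-house team
Overall: the in-house team 231/636 = 36.3%, Adjuster 1 421/758 = 55.5% → Adjuster 1
The in-house team wins each claim group but Adjuster 1 wins overall — the comparison reverses. The in-house team's claims skew toward complex, which has a lower base rate.

No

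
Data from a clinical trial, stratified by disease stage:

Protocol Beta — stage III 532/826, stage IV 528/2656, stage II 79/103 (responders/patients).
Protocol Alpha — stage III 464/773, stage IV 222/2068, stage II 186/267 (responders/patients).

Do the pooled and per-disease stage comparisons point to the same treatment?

Yes

Stage III: Protocol Beta 532/826 = 64.4%, Protocol Alpha 464/773 = 60.0% → Protocol Beta
Stage IV: Protocol Beta 528/2656 = 19.9%, Protocol Alpha 222/2068 = 10.7% → Protocol Beta
Stage II: Protocol Beta 79/103 = 76.7%, Protocol Alpha 186/267 = 69.7% → Protocol Beta
Overall: Protocol Beta 1139/3585 = 31.8%, Protocol Alpha 872/3108 = 28.1% → Protocol Beta
Protocol Beta wins overall and in every disease group — no reversal.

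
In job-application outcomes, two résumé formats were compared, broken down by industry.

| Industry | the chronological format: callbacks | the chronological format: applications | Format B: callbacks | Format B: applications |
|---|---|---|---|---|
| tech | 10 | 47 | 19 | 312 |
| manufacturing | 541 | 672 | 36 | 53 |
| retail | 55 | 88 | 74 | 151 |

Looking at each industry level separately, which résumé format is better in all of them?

the chronological format

Tech: the chronological format 10/47 = 21.3%, Format B 19/312 = 6.1% → the chronological format
Manufacturing: the chronological format 541/672 = 80.5%, Format B 36/53 = 67.9% → the chronological format
Retail: the chronological format 55/88 = 62.5%, Format B 74/151 = 49.0% → the chronological format
The chronological format has the higher rate in all 3 groups.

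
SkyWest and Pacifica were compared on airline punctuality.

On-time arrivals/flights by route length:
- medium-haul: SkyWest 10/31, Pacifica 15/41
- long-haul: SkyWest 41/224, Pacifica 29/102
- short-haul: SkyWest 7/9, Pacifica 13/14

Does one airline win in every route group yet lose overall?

No

Medium-haul: SkyWest 10/31 = 32.3%, Pacifica 15/41 = 36.6% → Pacifica
Long-haul: SkyWest 41/224 = 18.3%, Pacifica 29/102 = 28.4% → Pacifica
Short-haul: SkyWest 7/9 = 77.8%, Pacifica 13/14 = 92.9% → Pacifica
Overall: SkyWest 58/264 = 22.0%, Pacifica 57/157 = 36.3% → Pacifica
Pacifica wins overall and in every route group — no reversal.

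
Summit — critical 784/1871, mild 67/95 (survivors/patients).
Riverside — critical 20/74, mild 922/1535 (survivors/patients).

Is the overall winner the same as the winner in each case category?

No

Critical: Summit 784/1871 = 41.9%, Riverside 20/74 = 27.0% → Summit
Mild: Summit 67/95 = 70.5%, Riverside 922/1535 = 60.1% → Summit
Overall: Summit 851/1966 = 43.3%, Riverside 942/1609 = 58.5% → Riverside
Summit wins each case group but Riverside wins overall — the comparison reverses. Summit's patients skew toward critical, which has a lower base rate.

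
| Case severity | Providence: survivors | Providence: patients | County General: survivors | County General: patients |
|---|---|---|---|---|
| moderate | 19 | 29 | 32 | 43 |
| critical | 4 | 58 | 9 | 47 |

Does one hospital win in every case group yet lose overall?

No

Moderate: Providence 19/29 = 65.5%, County General 32/43 = 74.4% → County General
Critical: Providence 4/58 = 6.9%, County General 9/47 = 19.1% → County General
Overall: Providence 23/87 = 26.4%, County General 41/90 = 45.6% → County General
County General wins overall and in every case group — no reversal.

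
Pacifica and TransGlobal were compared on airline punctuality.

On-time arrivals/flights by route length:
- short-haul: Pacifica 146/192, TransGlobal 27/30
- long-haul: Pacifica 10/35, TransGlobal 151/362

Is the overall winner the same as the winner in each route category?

Short-haul: Pacifica 146/192 = 76.0%, TransGlobal 27/30 = 90.0% → TransGlobal
Long-haul: Pacifica 10/35 = 28.6%, TransGlobal 151/362 = 41.7% → TransGlobal
Overall: Pacifica 156/227 = 68.7%, TransGlobal 178/392 = 45.4% → Pacifica
TransGlobal wins each route group but Pacifica wins overall — the comparison reverses. TransGlobal's flights skew toward long-haul, which has a lower base rate.

No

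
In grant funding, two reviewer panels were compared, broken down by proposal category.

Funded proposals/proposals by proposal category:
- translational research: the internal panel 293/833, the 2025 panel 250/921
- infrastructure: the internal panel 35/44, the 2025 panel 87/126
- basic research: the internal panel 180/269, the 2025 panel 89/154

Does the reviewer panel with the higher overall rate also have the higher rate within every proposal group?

Translational research: the internal panel 293/833 = 35.2%, the 2025 panel 250/921 = 27.1% → the internal panel
Infrastructure: the internal panel 35/44 = 79.5%, the 2025 panel 87/126 = 69.0% → the internal panel
Basic research: the internal panel 180/269 = 66.9%, the 2025 panel 89/154 = 57.8% → the internal panel
Overall: the internal panel 508/1146 = 44.3%, the 2025 panel 426/1201 = 35.5% → the internal panel
The internal panel wins overall and in every proposal group — no reversal.

Yes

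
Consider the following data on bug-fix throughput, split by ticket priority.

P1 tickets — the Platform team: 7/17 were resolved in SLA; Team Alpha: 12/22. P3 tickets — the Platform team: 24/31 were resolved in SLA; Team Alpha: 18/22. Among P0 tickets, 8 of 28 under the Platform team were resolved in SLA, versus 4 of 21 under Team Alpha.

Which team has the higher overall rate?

P1: the Platform team 7/17 = 41.2%, Team Alpha 12/22 = 54.5% → Team Alpha
P3: the Platform team 24/31 = 77.4%, Team Alpha 18/22 = 81.8% → Team Alpha
P0: the Platform team 8/28 = 28.6%, Team Alpha 4/21 = 19.0% → the Platform team
Overall: the Platform team 39/76 = 51.3%, Team Alpha 34/65 = 52.3% → Team Alpha
(Neither sweeps every ticket group, but Team Alpha has the higher pooled rate.)

Team Alpha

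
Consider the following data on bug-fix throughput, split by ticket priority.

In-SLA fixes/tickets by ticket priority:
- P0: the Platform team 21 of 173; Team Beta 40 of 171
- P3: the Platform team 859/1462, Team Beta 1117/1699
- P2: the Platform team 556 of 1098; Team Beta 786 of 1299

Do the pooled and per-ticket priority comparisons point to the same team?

P0: the Platform team 21/173 = 12.1%, Team Beta 40/171 = 23.4% → Team Beta
P3: the Platform team 859/1462 = 58.8%, Team Beta 1117/1699 = 65.7% → Team Beta
P2: the Platform team 556/1098 = 50.6%, Team Beta 786/1299 = 60.5% → Team Beta
Overall: the Platform team 1436/2733 = 52.5%, Team Beta 1943/3169 = 61.3% → Team Beta
Team Beta wins overall and in every ticket group — no reversal.

Yes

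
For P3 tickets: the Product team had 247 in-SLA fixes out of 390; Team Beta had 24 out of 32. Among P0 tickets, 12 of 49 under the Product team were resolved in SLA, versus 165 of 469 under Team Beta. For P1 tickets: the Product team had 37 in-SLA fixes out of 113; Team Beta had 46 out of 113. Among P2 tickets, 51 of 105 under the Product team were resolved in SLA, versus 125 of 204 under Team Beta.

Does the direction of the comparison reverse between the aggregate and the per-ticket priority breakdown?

P3: the Product team 247/390 = 63.3%, Team Beta 24/32 = 75.0% → Team Beta
P0: the Product team 12/49 = 24.5%, Team Beta 165/469 = 35.2% → Team Beta
P1: the Product team 37/113 = 32.7%, Team Beta 46/113 = 40.7% → Team Beta
P2: the Product team 51/105 = 48.6%, Team Beta 125/204 = 61.3% → Team Beta
Overall: the Product team 347/657 = 52.8%, Team Beta 360/818 = 44.0% → the Product team
Team Beta wins each ticket group but the Product team wins overall — the comparison reverses. Team Beta's tickets skew toward P0, which has a lower base rate.

Yes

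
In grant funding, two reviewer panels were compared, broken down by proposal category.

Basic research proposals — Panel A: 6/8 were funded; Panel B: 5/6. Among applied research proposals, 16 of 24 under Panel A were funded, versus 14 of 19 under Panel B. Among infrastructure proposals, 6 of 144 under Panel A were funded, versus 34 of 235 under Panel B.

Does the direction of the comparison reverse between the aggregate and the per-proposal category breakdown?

Basic research: Panel A 6/8 = 75.0%, Panel B 5/6 = 83.3% → Panel B
Applied research: Panel A 16/24 = 66.7%, Panel B 14/19 = 73.7% → Panel B
Infrastructure: Panel A 6/144 = 4.2%, Panel B 34/235 = 14.5% → Panel B
Overall: Panel A 28/176 = 15.9%, Panel B 53/260 = 20.4% → Panel B
Panel B wins overall and in every proposal group — no reversal.

No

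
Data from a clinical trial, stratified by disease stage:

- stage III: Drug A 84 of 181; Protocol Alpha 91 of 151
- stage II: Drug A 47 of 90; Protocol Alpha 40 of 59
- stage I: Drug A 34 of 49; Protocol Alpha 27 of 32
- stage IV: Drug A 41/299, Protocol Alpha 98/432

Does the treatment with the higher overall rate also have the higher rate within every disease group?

Stage III: Drug A 84/181 = 46.4%, Protocol Alpha 91/151 = 60.3% → Protocol Alpha
Stage II: Drug A 47/90 = 52.2%, Protocol Alpha 40/59 = 67.8% → Protocol Alpha
Stage I: Drug A 34/49 = 69.4%, Protocol Alpha 27/32 = 84.4% → Protocol Alpha
Stage IV: Drug A 41/299 = 13.7%, Protocol Alpha 98/432 = 22.7% → Protocol Alpha
Overall: Drug A 206/619 = 33.3%, Protocol Alpha 256/674 = 38.0% → Protocol Alpha
Protocol Alpha wins overall and in every disease group — no reversal.

Yes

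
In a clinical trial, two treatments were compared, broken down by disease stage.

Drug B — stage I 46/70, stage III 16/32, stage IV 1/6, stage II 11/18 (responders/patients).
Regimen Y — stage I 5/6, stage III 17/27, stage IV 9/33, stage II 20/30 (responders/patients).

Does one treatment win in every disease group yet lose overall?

Stage I: Drug B 46/70 = 65.7%, Regimen Y 5/6 = 83.3% → Regimen Y
Stage III: Drug B 16/32 = 50.0%, Regimen Y 17/27 = 63.0% → Regimen Y
Stage IV: Drug B 1/6 = 16.7%, Regimen Y 9/33 = 27.3% → Regimen Y
Stage II: Drug B 11/18 = 61.1%, Regimen Y 20/30 = 66.7% → Regimen Y
Overall: Drug B 74/126 = 58.7%, Regimen Y 51/96 = 53.1% → Drug B
Regimen Y wins each disease group but Drug B wins overall — the comparison reverses. Regimen Y's patients skew toward stage IV, which has a lower base rate.

Yes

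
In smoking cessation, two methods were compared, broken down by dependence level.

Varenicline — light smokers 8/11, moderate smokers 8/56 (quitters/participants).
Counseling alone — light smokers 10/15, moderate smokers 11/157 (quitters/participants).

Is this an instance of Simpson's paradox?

Light smokers: varenicline 8/11 = 72.7%, counseling alone 10/15 = 66.7% → varenicline
Moderate smokers: varenicline 8/56 = 14.3%, counseling alone 11/157 = 7.0% → varenicline
Overall: varenicline 16/67 = 23.9%, counseling alone 21/172 = 12.2% → varenicline
Varenicline wins overall and in every dependence group — no reversal.

No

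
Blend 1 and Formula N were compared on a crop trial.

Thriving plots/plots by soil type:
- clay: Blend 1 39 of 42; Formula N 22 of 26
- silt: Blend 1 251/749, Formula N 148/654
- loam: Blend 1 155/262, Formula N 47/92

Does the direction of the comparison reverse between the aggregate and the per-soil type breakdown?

No

Clay: Blend 1 39/42 = 92.9%, Formula N 22/26 = 84.6% → Blend 1
Silt: Blend 1 251/749 = 33.5%, Formula N 148/654 = 22.6% → Blend 1
Loam: Blend 1 155/262 = 59.2%, Formula N 47/92 = 51.1% → Blend 1
Overall: Blend 1 445/1053 = 42.3%, Formula N 217/772 = 28.1% → Blend 1
Blend 1 wins overall and in every soil group — no reversal.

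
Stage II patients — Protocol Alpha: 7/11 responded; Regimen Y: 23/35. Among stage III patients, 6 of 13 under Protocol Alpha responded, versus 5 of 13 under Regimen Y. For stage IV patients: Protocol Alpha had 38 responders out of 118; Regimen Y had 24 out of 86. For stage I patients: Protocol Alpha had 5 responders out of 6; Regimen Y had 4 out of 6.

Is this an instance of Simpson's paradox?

Stage II: Protocol Alpha 7/11 = 63.6%, Regimen Y 23/35 = 65.7% → Regimen Y
Stage III: Protocol Alpha 6/13 = 46.2%, Regimen Y 5/13 = 38.5% → Protocol Alpha
Stage IV: Protocol Alpha 38/118 = 32.2%, Regimen Y 24/86 = 27.9% → Protocol Alpha
Stage I: Protocol Alpha 5/6 = 83.3%, Regimen Y 4/6 = 66.7% → Protocol Alpha
Overall: Protocol Alpha 56/148 = 37.8%, Regimen Y 56/140 = 40.0% → Regimen Y
Neither sweeps: Protocol Alpha wins 3 of 4 groups, Regimen Y wins 1. Regimen Y wins overall but not every group — no Simpson reversal.

No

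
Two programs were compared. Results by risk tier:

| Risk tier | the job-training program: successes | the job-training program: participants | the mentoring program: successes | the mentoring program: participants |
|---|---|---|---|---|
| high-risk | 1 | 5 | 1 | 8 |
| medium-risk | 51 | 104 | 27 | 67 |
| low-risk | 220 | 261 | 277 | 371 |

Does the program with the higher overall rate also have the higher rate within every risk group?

Yes

High-risk: the job-training program 1/5 = 20.0%, the mentoring program 1/8 = 12.5% → the job-training program
Medium-risk: the job-training program 51/104 = 49.0%, the mentoring program 27/67 = 40.3% → the job-training program
Low-risk: the job-training program 220/261 = 84.3%, the mentoring program 277/371 = 74.7% → the job-training program
Overall: the job-training program 272/370 = 73.5%, the mentoring program 305/446 = 68.4% → the job-training program
The job-training program wins overall and in every risk group — no reversal.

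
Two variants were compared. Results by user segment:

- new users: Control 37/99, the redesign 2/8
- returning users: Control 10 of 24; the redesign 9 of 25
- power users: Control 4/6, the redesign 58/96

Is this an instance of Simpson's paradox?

New users: Control 37/99 = 37.4%, the redesign 2/8 = 25.0% → Control
Returning users: Control 10/24 = 41.7%, the redesign 9/25 = 36.0% → Control
Power users: Control 4/6 = 66.7%, the redesign 58/96 = 60.4% → Control
Overall: Control 51/129 = 39.5%, the redesign 69/129 = 53.5% → the redesign
Control wins each user group but the redesign wins overall — the comparison reverses. Control's views skew toward new users, which has a lower base rate.

Yes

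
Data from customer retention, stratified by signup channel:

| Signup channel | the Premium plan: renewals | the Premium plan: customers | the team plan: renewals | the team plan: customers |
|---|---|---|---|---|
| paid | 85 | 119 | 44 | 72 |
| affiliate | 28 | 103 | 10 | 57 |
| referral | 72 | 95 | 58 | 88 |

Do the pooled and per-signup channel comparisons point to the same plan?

Yes

Paid: the Premium plan 85/119 = 71.4%, the team plan 44/72 = 61.1% → the Premium plan
Affiliate: the Premium plan 28/103 = 27.2%, the team plan 10/57 = 17.5% → the Premium plan
Referral: the Premium plan 72/95 = 75.8%, the team plan 58/88 = 65.9% → the Premium plan
Overall: the Premium plan 185/317 = 58.4%, the team plan 112/217 = 51.6% → the Premium plan
The Premium plan wins overall and in every signup group — no reversal.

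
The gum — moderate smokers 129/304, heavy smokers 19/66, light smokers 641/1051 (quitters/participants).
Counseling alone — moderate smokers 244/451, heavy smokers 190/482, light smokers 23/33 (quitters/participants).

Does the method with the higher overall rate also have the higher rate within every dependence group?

Moderate smokers: the gum 129/304 = 42.4%, counseling alone 244/451 = 54.1% → counseling alone
Heavy smokers: the gum 19/66 = 28.8%, counseling alone 190/482 = 39.4% → counseling alone
Light smokers: the gum 641/1051 = 61.0%, counseling alone 23/33 = 69.7% → counseling alone
Overall: the gum 789/1421 = 55.5%, counseling alone 457/966 = 47.3% → the gum
Counseling alone wins each dependence group but the gum wins overall — the comparison reverses. Counseling alone's participants skew toward heavy smokers, which has a lower base rate.

No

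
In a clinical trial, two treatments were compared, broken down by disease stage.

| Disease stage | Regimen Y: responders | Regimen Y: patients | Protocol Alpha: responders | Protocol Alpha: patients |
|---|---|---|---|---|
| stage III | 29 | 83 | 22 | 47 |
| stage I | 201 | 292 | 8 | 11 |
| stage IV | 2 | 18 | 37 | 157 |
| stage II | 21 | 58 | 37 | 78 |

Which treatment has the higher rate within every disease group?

Protocol Alpha

Stage III: Regimen Y 29/83 = 34.9%, Protocol Alpha 22/47 = 46.8% → Protocol Alpha
Stage I: Regimen Y 201/292 = 68.8%, Protocol Alpha 8/11 = 72.7% → Protocol Alpha
Stage IV: Regimen Y 2/18 = 11.1%, Protocol Alpha 37/157 = 23.6% → Protocol Alpha
Stage II: Regimen Y 21/58 = 36.2%, Protocol Alpha 37/78 = 47.4% → Protocol Alpha
Protocol Alpha has the higher rate in all 4 groups.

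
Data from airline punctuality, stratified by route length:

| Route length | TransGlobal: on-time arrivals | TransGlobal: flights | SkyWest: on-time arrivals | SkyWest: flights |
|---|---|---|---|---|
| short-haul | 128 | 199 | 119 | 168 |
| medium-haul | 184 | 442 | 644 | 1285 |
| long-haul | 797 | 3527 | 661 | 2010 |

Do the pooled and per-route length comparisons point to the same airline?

Yes

Short-haul: TransGlobal 128/199 = 64.3%, SkyWest 119/168 = 70.8% → SkyWest
Medium-haul: TransGlobal 184/442 = 41.6%, SkyWest 644/1285 = 50.1% → SkyWest
Long-haul: TransGlobal 797/3527 = 22.6%, SkyWest 661/2010 = 32.9% → SkyWest
Overall: TransGlobal 1109/4168 = 26.6%, SkyWest 1424/3463 = 41.1% → SkyWest
SkyWest wins overall and in every route group — no reversal.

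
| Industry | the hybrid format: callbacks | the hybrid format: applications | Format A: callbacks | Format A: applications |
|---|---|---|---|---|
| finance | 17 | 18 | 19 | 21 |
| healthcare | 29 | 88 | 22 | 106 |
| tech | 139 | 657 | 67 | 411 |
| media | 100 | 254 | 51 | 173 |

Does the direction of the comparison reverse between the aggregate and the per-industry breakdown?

Finance: the hybrid format 17/18 = 94.4%, Format A 19/21 = 90.5% → the hybrid format
Healthcare: the hybrid format 29/88 = 33.0%, Format A 22/106 = 20.8% → the hybrid format
Tech: the hybrid format 139/657 = 21.2%, Format A 67/411 = 16.3% → the hybrid format
Media: the hybrid format 100/254 = 39.4%, Format A 51/173 = 29.5% → the hybrid format
Overall: the hybrid format 285/1017 = 28.0%, Format A 159/711 = 22.4% → the hybrid format
The hybrid format wins overall and in every industry group — no reversal.

No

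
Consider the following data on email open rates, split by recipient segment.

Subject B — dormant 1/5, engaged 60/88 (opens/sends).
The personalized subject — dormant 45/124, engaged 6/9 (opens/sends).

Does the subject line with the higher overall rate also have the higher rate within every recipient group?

No

Dormant: Subject B 1/5 = 20.0%, the personalized subject 45/124 = 36.3% → the personalized subject
Engaged: Subject B 60/88 = 68.2%, the personalized subject 6/9 = 66.7% → Subject B
Overall: Subject B 61/93 = 65.6%, the personalized subject 51/133 = 38.3% → Subject B
Neither sweeps: Subject B wins 1 of 2 groups, the personalized subject wins 1. Subject B wins overall but not every group — no Simpson reversal.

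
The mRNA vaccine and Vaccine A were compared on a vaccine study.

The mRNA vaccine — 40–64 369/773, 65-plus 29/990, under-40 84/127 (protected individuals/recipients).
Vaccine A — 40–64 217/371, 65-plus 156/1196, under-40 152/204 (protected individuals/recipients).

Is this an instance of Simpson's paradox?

40–64: the mRNA vaccine 369/773 = 47.7%, Vaccine A 217/371 = 58.5% → Vaccine A
65-plus: the mRNA vaccine 29/990 = 2.9%, Vaccine A 156/1196 = 13.0% → Vaccine A
Under-40: the mRNA vaccine 84/127 = 66.1%, Vaccine A 152/204 = 74.5% → Vaccine A
Overall: the mRNA vaccine 482/1890 = 25.5%, Vaccine A 525/1771 = 29.6% → Vaccine A
Vaccine A wins overall and in every age group — no reversal.

No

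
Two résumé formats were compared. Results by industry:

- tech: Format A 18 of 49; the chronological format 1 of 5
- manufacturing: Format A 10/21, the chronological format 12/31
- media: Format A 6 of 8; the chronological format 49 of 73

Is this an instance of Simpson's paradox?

Tech: Format A 18/49 = 36.7%, the chronological format 1/5 = 20.0% → Format A
Manufacturing: Format A 10/21 = 47.6%, the chronological format 12/31 = 38.7% → Format A
Media: Format A 6/8 = 75.0%, the chronological format 49/73 = 67.1% → Format A
Overall: Format A 34/78 = 43.6%, the chronological format 62/109 = 56.9% → the chronological format
Format A wins each industry group but the chronological format wins overall — the comparison reverses. Format A's applications skew toward tech, which has a lower base rate.

Yes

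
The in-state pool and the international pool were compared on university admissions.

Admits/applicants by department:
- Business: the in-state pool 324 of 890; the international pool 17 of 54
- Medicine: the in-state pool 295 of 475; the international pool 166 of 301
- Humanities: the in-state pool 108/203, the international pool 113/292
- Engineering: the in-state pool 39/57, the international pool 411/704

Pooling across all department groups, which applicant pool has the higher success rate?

the international pool

Business: the in-state pool 324/890 = 36.4%, the international pool 17/54 = 31.5% → the in-state pool
Medicine: the in-state pool 295/475 = 62.1%, the international pool 166/301 = 55.1% → the in-state pool
Humanities: the in-state pool 108/203 = 53.2%, the international pool 113/292 = 38.7% → the in-state pool
Engineering: the in-state pool 39/57 = 68.4%, the international pool 411/704 = 58.4% → the in-state pool
Overall: the in-state pool 766/1625 = 47.1%, the international pool 707/1351 = 52.3% → the international pool
(The in-state pool wins every department group but the international pool wins overall — the in-state pool's applicants skew toward the low-rate Business group.)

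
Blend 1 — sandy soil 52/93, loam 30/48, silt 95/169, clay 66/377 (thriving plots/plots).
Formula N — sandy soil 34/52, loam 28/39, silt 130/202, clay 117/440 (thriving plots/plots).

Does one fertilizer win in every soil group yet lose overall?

No

Sandy soil: Blend 1 52/93 = 55.9%, Formula N 34/52 = 65.4% → Formula N
Loam: Blend 1 30/48 = 62.5%, Formula N 28/39 = 71.8% → Formula N
Silt: Blend 1 95/169 = 56.2%, Formula N 130/202 = 64.4% → Formula N
Clay: Blend 1 66/377 = 17.5%, Formula N 117/440 = 26.6% → Formula N
Overall: Blend 1 243/687 = 35.4%, Formula N 309/733 = 42.2% → Formula N
Formula N wins overall and in every soil group — no reversal.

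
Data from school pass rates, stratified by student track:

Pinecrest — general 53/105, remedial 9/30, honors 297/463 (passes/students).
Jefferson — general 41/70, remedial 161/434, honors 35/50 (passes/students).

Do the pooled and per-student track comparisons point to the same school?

General: Pinecrest 53/105 = 50.5%, Jefferson 41/70 = 58.6% → Jefferson
Remedial: Pinecrest 9/30 = 30.0%, Jefferson 161/434 = 37.1% → Jefferson
Honors: Pinecrest 297/463 = 64.1%, Jefferson 35/50 = 70.0% → Jefferson
Overall: Pinecrest 359/598 = 60.0%, Jefferson 237/554 = 42.8% → Pinecrest
Jefferson wins each student group but Pinecrest wins overall — the comparison reverses. Jefferson's students skew toward remedial, which has a lower base rate.

No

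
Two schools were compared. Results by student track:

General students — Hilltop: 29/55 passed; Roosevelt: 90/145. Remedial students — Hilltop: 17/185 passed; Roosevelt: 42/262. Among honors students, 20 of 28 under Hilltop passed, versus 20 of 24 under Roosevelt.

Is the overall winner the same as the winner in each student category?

General: Hilltop 29/55 = 52.7%, Roosevelt 90/145 = 62.1% → Roosevelt
Remedial: Hilltop 17/185 = 9.2%, Roosevelt 42/262 = 16.0% → Roosevelt
Honors: Hilltop 20/28 = 71.4%, Roosevelt 20/24 = 83.3% → Roosevelt
Overall: Hilltop 66/268 = 24.6%, Roosevelt 152/431 = 35.3% → Roosevelt
Roosevelt wins overall and in every student group — no reversal.

Yes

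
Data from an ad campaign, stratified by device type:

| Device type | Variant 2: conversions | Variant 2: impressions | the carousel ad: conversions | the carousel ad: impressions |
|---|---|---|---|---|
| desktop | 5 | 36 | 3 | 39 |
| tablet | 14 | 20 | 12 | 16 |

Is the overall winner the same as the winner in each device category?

Desktop: Variant 2 5/36 = 13.9%, the carousel ad 3/39 = 7.7% → Variant 2
Tablet: Variant 2 14/20 = 70.0%, the carousel ad 12/16 = 75.0% → the carousel ad
Overall: Variant 2 19/56 = 33.9%, the carousel ad 15/55 = 27.3% → Variant 2
Neither sweeps: Variant 2 wins 1 of 2 groups, the carousel ad wins 1. Variant 2 wins overall but not every group — no Simpson reversal.

No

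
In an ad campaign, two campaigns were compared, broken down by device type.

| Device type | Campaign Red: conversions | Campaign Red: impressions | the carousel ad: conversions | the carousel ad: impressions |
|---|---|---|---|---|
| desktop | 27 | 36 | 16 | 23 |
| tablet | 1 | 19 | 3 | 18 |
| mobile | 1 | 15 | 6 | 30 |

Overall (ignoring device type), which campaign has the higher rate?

Desktop: Campaign Red 27/36 = 75.0%, the carousel ad 16/23 = 69.6% → Campaign Red
Tablet: Campaign Red 1/19 = 5.3%, the carousel ad 3/18 = 16.7% → the carousel ad
Mobile: Campaign Red 1/15 = 6.7%, the carousel ad 6/30 = 20.0% → the carousel ad
Overall: Campaign Red 29/70 = 41.4%, the carousel ad 25/71 = 35.2% → Campaign Red
(Neither sweeps every device group, but Campaign Red has the higher pooled rate.)

Campaign Red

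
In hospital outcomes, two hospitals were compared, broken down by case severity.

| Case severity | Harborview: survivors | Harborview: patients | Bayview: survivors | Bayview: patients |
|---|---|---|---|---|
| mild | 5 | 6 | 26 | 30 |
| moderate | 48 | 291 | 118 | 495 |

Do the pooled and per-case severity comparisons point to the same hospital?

Yes

Mild: Harborview 5/6 = 83.3%, Bayview 26/30 = 86.7% → Bayview
Moderate: Harborview 48/291 = 16.5%, Bayview 118/495 = 23.8% → Bayview
Overall: Harborview 53/297 = 17.8%, Bayview 144/525 = 27.4% → Bayview
Bayview wins overall and in every case group — no reversal.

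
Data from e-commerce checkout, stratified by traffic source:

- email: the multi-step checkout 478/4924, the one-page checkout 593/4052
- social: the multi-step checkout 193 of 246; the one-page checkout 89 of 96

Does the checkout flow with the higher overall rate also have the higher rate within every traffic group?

Email: the multi-step checkout 478/4924 = 9.7%, the one-page checkout 593/4052 = 14.6% → the one-page checkout
Social: the multi-step checkout 193/246 = 78.5%, the one-page checkout 89/96 = 92.7% → the one-page checkout
Overall: the multi-step checkout 671/5170 = 13.0%, the one-page checkout 682/4148 = 16.4% → the one-page checkout
The one-page checkout wins overall and in every traffic group — no reversal.

Yes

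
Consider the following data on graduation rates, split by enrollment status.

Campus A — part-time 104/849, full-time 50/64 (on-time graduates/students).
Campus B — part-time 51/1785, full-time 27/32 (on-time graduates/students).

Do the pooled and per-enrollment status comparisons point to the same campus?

No

Part-time: Campus A 104/849 = 12.2%, Campus B 51/1785 = 2.9% → Campus A
Full-time: Campus A 50/64 = 78.1%, Campus B 27/32 = 84.4% → Campus B
Overall: Campus A 154/913 = 16.9%, Campus B 78/1817 = 4.3% → Campus A
Neither sweeps: Campus A wins 1 of 2 groups, Campus B wins 1. Campus A wins overall but not every group — no Simpson reversal.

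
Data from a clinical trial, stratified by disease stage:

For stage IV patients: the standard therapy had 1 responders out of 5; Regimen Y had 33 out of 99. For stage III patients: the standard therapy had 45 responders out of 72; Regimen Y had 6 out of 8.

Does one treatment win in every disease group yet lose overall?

Stage IV: the standard therapy 1/5 = 20.0%, Regimen Y 33/99 = 33.3% → Regimen Y
Stage III: the standard therapy 45/72 = 62.5%, Regimen Y 6/8 = 75.0% → Regimen Y
Overall: the standard therapy 46/77 = 59.7%, Regimen Y 39/107 = 36.4% → the standard therapy
Regimen Y wins each disease group but the standard therapy wins overall — the comparison reverses. Regimen Y's patients skew toward stage IV, which has a lower base rate.

Yes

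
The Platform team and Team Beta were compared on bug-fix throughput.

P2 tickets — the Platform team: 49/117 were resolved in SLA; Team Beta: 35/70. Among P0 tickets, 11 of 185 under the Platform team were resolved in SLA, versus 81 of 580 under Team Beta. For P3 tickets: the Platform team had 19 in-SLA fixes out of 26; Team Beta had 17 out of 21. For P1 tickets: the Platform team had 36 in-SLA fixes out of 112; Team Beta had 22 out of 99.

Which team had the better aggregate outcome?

the Platform team

P2: the Platform team 49/117 = 41.9%, Team Beta 35/70 = 50.0% → Team Beta
P0: the Platform team 11/185 = 5.9%, Team Beta 81/580 = 14.0% → Team Beta
P3: the Platform team 19/26 = 73.1%, Team Beta 17/21 = 81.0% → Team Beta
P1: the Platform team 36/112 = 32.1%, Team Beta 22/99 = 22.2% → the Platform team
Overall: the Platform team 115/440 = 26.1%, Team Beta 155/770 = 20.1% → the Platform team
(Neither sweeps every ticket group, but the Platform team has the higher pooled rate.)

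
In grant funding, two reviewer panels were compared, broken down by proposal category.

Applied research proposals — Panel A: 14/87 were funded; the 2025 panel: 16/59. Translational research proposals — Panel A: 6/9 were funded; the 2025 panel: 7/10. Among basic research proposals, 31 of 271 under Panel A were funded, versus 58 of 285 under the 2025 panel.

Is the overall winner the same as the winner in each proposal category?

Applied research: Panel A 14/87 = 16.1%, the 2025 panel 16/59 = 27.1% → the 2025 panel
Translational research: Panel A 6/9 = 66.7%, the 2025 panel 7/10 = 70.0% → the 2025 panel
Basic research: Panel A 31/271 = 11.4%, the 2025 panel 58/285 = 20.4% → the 2025 panel
Overall: Panel A 51/367 = 13.9%, the 2025 panel 81/354 = 22.9% → the 2025 panel
The 2025 panel wins overall and in every proposal group — no reversal.

Yes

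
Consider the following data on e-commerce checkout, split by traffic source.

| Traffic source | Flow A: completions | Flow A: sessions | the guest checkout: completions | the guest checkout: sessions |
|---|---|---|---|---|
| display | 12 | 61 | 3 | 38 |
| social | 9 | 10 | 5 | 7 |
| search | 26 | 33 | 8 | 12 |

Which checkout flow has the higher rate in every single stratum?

Display: Flow A 12/61 = 19.7%, the guest checkout 3/38 = 7.9% → Flow A
Social: Flow A 9/10 = 90.0%, the guest checkout 5/7 = 71.4% → Flow A
Search: Flow A 26/33 = 78.8%, the guest checkout 8/12 = 66.7% → Flow A
Flow A has the higher rate in all 3 groups.

Flow A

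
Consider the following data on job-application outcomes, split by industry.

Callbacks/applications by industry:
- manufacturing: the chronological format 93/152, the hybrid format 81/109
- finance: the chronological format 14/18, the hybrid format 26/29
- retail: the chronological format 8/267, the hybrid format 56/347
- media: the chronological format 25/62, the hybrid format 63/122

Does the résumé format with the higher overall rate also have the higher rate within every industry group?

Manufacturing: the chronological format 93/152 = 61.2%, the hybrid format 81/109 = 74.3% → the hybrid format
Finance: the chronological format 14/18 = 77.8%, the hybrid format 26/29 = 89.7% → the hybrid format
Retail: the chronological format 8/267 = 3.0%, the hybrid format 56/347 = 16.1% → the hybrid format
Media: the chronological format 25/62 = 40.3%, the hybrid format 63/122 = 51.6% → the hybrid format
Overall: the chronological format 140/499 = 28.1%, the hybrid format 226/607 = 37.2% → the hybrid format
The hybrid format wins overall and in every industry group — no reversal.

Yes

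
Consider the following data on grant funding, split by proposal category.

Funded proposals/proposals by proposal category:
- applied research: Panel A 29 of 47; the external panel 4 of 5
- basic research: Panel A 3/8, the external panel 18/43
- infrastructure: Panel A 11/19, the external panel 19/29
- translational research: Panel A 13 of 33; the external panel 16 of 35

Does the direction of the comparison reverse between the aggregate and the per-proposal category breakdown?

Applied research: Panel A 29/47 = 61.7%, the external panel 4/5 = 80.0% → the external panel
Basic research: Panel A 3/8 = 37.5%, the external panel 18/43 = 41.9% → the external panel
Infrastructure: Panel A 11/19 = 57.9%, the external panel 19/29 = 65.5% → the external panel
Translational research: Panel A 13/33 = 39.4%, the external panel 16/35 = 45.7% → the external panel
Overall: Panel A 56/107 = 52.3%, the external panel 57/112 = 50.9% → Panel A
The external panel wins each proposal group but Panel A wins overall — the comparison reverses. The external panel's proposals skew toward basic research, which has a lower base rate.

Yes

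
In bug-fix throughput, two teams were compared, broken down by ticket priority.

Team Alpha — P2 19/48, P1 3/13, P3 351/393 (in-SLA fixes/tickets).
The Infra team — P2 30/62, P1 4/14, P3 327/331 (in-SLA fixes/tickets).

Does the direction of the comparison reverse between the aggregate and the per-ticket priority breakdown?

P2: Team Alpha 19/48 = 39.6%, the Infra team 30/62 = 48.4% → the Infra team
P1: Team Alpha 3/13 = 23.1%, the Infra team 4/14 = 28.6% → the Infra team
P3: Team Alpha 351/393 = 89.3%, the Infra team 327/331 = 98.8% → the Infra team
Overall: Team Alpha 373/454 = 82.2%, the Infra team 361/407 = 88.7% → the Infra team
The Infra team wins overall and in every ticket group — no reversal.

No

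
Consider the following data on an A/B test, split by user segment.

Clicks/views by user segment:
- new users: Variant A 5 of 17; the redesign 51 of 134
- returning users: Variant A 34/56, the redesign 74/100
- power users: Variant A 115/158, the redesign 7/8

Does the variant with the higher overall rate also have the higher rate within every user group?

No

New users: Variant A 5/17 = 29.4%, the redesign 51/134 = 38.1% → the redesign
Returning users: Variant A 34/56 = 60.7%, the redesign 74/100 = 74.0% → the redesign
Power users: Variant A 115/158 = 72.8%, the redesign 7/8 = 87.5% → the redesign
Overall: Variant A 154/231 = 66.7%, the redesign 132/242 = 54.5% → Variant A
The redesign wins each user group but Variant A wins overall — the comparison reverses. The redesign's views skew toward new users, which has a lower base rate.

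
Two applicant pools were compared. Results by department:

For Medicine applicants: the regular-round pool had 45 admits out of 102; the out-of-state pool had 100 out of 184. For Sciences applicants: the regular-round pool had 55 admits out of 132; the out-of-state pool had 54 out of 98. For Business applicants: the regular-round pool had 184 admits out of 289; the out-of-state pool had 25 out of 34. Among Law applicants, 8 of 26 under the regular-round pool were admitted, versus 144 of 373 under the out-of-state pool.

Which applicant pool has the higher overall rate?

the regular-round pool

Medicine: the regular-round pool 45/102 = 44.1%, the out-of-state pool 100/184 = 54.3% → the out-of-state pool
Sciences: the regular-round pool 55/132 = 41.7%, the out-of-state pool 54/98 = 55.1% → the out-of-state pool
Business: the regular-round pool 184/289 = 63.7%, the out-of-state pool 25/34 = 73.5% → the out-of-state pool
Law: the regular-round pool 8/26 = 30.8%, the out-of-state pool 144/373 = 38.6% → the out-of-state pool
Overall: the regular-round pool 292/549 = 53.2%, the out-of-state pool 323/689 = 46.9% → the regular-round pool
(The out-of-state pool wins every department group but the regular-round pool wins overall — the out-of-state pool's applicants skew toward the low-rate Law group.)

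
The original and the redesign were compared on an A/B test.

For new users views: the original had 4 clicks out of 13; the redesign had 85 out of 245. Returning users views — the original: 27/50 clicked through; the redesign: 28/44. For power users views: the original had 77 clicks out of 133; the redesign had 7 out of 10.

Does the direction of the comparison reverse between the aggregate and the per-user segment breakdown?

Yes

New users: the original 4/13 = 30.8%, the redesign 85/245 = 34.7% → the redesign
Returning users: the original 27/50 = 54.0%, the redesign 28/44 = 63.6% → the redesign
Power users: the original 77/133 = 57.9%, the redesign 7/10 = 70.0% → the redesign
Overall: the original 108/196 = 55.1%, the redesign 120/299 = 40.1% → the original
The redesign wins each user group but the original wins overall — the comparison reverses. The redesign's views skew toward new users, which has a lower base rate.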